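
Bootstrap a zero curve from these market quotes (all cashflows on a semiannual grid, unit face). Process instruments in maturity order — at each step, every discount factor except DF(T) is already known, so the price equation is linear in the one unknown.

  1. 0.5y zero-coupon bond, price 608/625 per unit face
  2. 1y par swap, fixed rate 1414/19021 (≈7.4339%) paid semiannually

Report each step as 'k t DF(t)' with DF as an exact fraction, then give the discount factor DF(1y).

step 1 [0.5y] zero: DF = P = 608/625 ≈ 0.972800
step 2 [1y] swap r/2=707/19021: DF=(1 − 707/19021·(0.972800))/(1+707/19021) = 9293/10000 ≈ 0.929300

1 1/2 608/625
2 1 9293/10000
DF(1y) = 9293/10000 ≈ 0.929300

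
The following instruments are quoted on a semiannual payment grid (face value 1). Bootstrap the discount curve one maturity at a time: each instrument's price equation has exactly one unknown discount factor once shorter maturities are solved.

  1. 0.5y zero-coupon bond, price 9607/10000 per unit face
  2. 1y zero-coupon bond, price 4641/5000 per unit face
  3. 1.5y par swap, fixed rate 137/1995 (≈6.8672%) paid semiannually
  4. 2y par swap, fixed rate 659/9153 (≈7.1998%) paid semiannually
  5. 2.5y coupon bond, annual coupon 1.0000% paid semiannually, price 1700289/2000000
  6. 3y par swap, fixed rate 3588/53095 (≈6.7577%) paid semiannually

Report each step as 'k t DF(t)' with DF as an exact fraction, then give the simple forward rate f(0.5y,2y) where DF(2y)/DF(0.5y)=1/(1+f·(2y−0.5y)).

1 1/2 9607/10000
2 1 4641/5000
3 3/2 9041/10000
4 2 4341/5000
5 5/2 8277/10000
6 3 4103/5000
f(0.5y,2y) = ((9607/10000)/(4341/5000) − 1)/(3/2) = 925/13023 ≈ 7.1028%

step 1 [0.5y] zero: DF = P = 9607/10000 ≈ 0.960700
step 2 [1y] zero: DF = P = 4641/5000 ≈ 0.928200
step 3 [1.5y] swap r/2=137/3990: DF=(1 − 137/3990·(0.960700+0.928200))/(1+137/3990) = 9041/10000 ≈ 0.904100
step 4 [2y] swap r/2=659/18306: DF=(1 − 659/18306·(0.960700+0.928200+0.904100))/(1+659/18306) = 4341/5000 ≈ 0.868200
step 5 [2.5y] bond c/2=1/200: DF=(1700289/2000000 − 1/200·(0.960700+0.928200+0.904100+0.868200))/(1+1/200) = 8277/10000 ≈ 0.827700
step 6 [3y] swap r/2=1794/53095: DF=(1 − 1794/53095·(0.960700+0.928200+0.904100+0.868200+0.827700))/(1+1794/53095) = 4103/5000 ≈ 0.820600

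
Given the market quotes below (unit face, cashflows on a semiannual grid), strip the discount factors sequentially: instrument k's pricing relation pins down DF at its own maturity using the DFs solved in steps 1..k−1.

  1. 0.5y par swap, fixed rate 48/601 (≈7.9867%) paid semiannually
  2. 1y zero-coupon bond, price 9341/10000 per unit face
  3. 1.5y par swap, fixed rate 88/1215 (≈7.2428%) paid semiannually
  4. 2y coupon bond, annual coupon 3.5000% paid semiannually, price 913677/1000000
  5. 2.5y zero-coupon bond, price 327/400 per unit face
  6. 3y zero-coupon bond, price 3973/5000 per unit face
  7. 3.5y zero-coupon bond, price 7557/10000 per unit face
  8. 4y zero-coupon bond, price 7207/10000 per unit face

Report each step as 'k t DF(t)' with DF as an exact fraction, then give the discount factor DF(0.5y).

1 1/2 601/625
2 1 9341/10000
3 3/2 2247/2500
4 2 8499/10000
5 5/2 327/400
6 3 3973/5000
7 7/2 7557/10000
8 4 7207/10000
DF(0.5y) = 601/625 ≈ 0.961600

step 1 [0.5y] swap r/2=24/601: DF=(1 − 24/601·(0))/(1+24/601) = 601/625 ≈ 0.961600
step 2 [1y] zero: DF = P = 9341/10000 ≈ 0.934100
step 3 [1.5y] swap r/2=44/1215: DF=(1 − 44/1215·(0.961600+0.934100))/(1+44/1215) = 2247/2500 ≈ 0.898800
step 4 [2y] bond c/2=7/400: DF=(913677/1000000 − 7/400·(0.961600+0.934100+0.898800))/(1+7/400) = 8499/10000 ≈ 0.849900
step 5 [2.5y] zero: DF = P = 327/400 ≈ 0.817500
step 6 [3y] zero: DF = P = 3973/5000 ≈ 0.794600
step 7 [3.5y] zero: DF = P = 7557/10000 ≈ 0.755700
step 8 [4y] zero: DF = P = 7207/10000 ≈ 0.720700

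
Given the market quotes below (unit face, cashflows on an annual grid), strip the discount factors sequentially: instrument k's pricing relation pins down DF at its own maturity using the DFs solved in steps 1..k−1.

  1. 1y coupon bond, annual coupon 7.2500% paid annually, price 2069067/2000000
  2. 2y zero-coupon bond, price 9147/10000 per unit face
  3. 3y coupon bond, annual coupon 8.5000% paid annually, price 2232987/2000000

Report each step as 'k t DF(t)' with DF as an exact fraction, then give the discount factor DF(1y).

1 1 4823/5000
2 2 9147/10000
3 3 4409/5000
DF(1y) = 4823/5000 ≈ 0.964600

step 1 [1y] bond c/1=29/400: DF=(2069067/2000000 − 29/400·(0))/(1+29/400) = 4823/5000 ≈ 0.964600
step 2 [2y] zero: DF = P = 9147/10000 ≈ 0.914700
step 3 [3y] bond c/1=17/200: DF=(2232987/2000000 − 17/200·(0.964600+0.914700))/(1+17/200) = 4409/5000 ≈ 0.881800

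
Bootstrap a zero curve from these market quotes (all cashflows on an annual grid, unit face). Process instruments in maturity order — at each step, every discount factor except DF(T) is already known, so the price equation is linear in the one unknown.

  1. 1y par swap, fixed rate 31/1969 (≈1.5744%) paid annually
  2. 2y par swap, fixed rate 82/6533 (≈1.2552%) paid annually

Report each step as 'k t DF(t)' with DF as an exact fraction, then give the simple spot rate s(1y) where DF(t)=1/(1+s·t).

1 1 1969/2000
2 2 4877/5000
s(1y) = (1/(1969/2000) − 1)/(1) = 31/1969 ≈ 1.5744%

step 1 [1y] swap r/1=31/1969: DF=(1 − 31/1969·(0))/(1+31/1969) = 1969/2000 ≈ 0.984500
step 2 [2y] swap r/1=82/6533: DF=(1 − 82/6533·(0.984500))/(1+82/6533) = 4877/5000 ≈ 0.975400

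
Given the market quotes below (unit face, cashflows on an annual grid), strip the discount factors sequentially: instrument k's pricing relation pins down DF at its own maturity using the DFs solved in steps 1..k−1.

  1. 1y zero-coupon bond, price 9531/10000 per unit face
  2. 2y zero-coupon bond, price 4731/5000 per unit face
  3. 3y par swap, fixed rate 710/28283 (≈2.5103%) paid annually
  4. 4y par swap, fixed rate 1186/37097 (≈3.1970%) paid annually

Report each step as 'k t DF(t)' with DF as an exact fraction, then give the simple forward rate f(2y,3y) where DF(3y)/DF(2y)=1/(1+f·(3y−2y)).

1 1 9531/10000
2 2 4731/5000
3 3 929/1000
4 4 4407/5000
f(2y,3y) = ((4731/5000)/(929/1000) − 1)/(1) = 86/4645 ≈ 1.8515%

step 1 [1y] zero: DF = P = 9531/10000 ≈ 0.953100
step 2 [2y] zero: DF = P = 4731/5000 ≈ 0.946200
step 3 [3y] swap r/1=710/28283: DF=(1 − 710/28283·(0.953100+0.946200))/(1+710/28283) = 929/1000 ≈ 0.929000
step 4 [4y] swap r/1=1186/37097: DF=(1 − 1186/37097·(0.953100+0.946200+0.929000))/(1+1186/37097) = 4407/5000 ≈ 0.881400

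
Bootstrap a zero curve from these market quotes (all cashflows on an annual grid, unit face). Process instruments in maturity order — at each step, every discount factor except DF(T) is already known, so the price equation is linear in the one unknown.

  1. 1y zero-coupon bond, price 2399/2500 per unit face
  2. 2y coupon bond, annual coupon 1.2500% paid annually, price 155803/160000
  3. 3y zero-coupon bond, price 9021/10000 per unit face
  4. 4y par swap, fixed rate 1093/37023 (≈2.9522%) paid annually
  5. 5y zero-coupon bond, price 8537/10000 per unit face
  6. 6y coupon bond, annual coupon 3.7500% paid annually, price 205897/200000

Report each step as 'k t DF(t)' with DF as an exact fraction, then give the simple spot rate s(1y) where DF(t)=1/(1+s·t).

1 1 2399/2500
2 2 9499/10000
3 3 9021/10000
4 4 8907/10000
5 5 8537/10000
6 6 2069/2500
s(1y) = (1/(2399/2500) − 1)/(1) = 101/2399 ≈ 4.2101%

step 1 [1y] zero: DF = P = 2399/2500 ≈ 0.959600
step 2 [2y] bond c/1=1/80: DF=(155803/160000 − 1/80·(0.959600))/(1+1/80) = 9499/10000 ≈ 0.949900
step 3 [3y] zero: DF = P = 9021/10000 ≈ 0.902100
step 4 [4y] swap r/1=1093/37023: DF=(1 − 1093/37023·(0.959600+0.949900+0.902100))/(1+1093/37023) = 8907/10000 ≈ 0.890700
step 5 [5y] zero: DF = P = 8537/10000 ≈ 0.853700
step 6 [6y] bond c/1=3/80: DF=(205897/200000 − 3/80·(0.959600+0.949900+0.902100+0.890700+0.853700))/(1+3/80) = 2069/2500 ≈ 0.827600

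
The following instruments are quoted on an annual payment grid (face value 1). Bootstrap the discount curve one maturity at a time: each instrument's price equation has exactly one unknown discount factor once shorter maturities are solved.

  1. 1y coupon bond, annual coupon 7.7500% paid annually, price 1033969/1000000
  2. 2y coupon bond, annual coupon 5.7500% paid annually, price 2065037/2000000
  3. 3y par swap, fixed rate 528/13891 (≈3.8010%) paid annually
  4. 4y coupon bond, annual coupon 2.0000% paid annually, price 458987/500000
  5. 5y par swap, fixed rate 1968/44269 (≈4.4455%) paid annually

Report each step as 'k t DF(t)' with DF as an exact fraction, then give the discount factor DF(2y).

step 1 [1y] bond c/1=31/400: DF=(1033969/1000000 − 31/400·(0))/(1+31/400) = 2399/2500 ≈ 0.959600
step 2 [2y] bond c/1=23/400: DF=(2065037/2000000 − 23/400·(0.959600))/(1+23/400) = 4621/5000 ≈ 0.924200
step 3 [3y] swap r/1=528/13891: DF=(1 − 528/13891·(0.959600+0.924200))/(1+528/13891) = 559/625 ≈ 0.894400
step 4 [4y] bond c/1=1/50: DF=(458987/500000 − 1/50·(0.959600+0.924200+0.894400))/(1+1/50) = 1691/2000 ≈ 0.845500
step 5 [5y] swap r/1=1968/44269: DF=(1 − 1968/44269·(0.959600+0.924200+0.894400+0.845500))/(1+1968/44269) = 502/625 ≈ 0.803200

1 1 2399/2500
2 2 4621/5000
3 3 559/625
4 4 1691/2000
5 5 502/625
DF(2y) = 4621/5000 ≈ 0.924200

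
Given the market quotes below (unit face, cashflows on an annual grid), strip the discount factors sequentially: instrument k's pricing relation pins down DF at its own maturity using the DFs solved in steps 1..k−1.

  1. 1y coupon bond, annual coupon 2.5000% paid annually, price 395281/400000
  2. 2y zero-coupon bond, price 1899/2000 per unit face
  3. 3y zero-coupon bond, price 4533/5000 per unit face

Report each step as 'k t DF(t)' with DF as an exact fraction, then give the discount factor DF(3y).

step 1 [1y] bond c/1=1/40: DF=(395281/400000 − 1/40·(0))/(1+1/40) = 9641/10000 ≈ 0.964100
step 2 [2y] zero: DF = P = 1899/2000 ≈ 0.949500
step 3 [3y] zero: DF = P = 4533/5000 ≈ 0.906600

1 1 9641/10000
2 2 1899/2000
3 3 4533/5000
DF(3y) = 4533/5000 ≈ 0.906600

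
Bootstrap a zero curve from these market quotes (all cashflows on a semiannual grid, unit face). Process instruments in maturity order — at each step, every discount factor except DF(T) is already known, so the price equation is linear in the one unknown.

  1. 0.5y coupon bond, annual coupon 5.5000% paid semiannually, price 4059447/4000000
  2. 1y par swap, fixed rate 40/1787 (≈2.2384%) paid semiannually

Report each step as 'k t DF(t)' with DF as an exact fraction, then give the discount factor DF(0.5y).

step 1 [0.5y] bond c/2=11/400: DF=(4059447/4000000 − 11/400·(0))/(1+11/400) = 9877/10000 ≈ 0.987700
step 2 [1y] swap r/2=20/1787: DF=(1 − 20/1787·(0.987700))/(1+20/1787) = 489/500 ≈ 0.978000

1 1/2 9877/10000
2 1 489/500
DF(0.5y) = 9877/10000 ≈ 0.987700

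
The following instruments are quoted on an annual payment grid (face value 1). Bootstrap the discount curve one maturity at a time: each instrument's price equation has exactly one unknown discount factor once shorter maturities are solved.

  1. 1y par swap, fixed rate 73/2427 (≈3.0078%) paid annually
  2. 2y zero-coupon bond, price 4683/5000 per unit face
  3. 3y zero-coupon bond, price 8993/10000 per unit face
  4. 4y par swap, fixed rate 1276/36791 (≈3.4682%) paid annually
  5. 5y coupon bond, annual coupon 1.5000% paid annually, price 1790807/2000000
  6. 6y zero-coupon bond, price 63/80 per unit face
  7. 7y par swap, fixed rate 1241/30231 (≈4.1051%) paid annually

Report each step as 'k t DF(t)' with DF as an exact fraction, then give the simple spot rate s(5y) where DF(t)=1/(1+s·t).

1 1 2427/2500
2 2 4683/5000
3 3 8993/10000
4 4 2181/2500
5 5 4139/5000
6 6 63/80
7 7 3759/5000
s(5y) = (1/(4139/5000) − 1)/(5) = 861/20695 ≈ 4.1604%

step 1 [1y] swap r/1=73/2427: DF=(1 − 73/2427·(0))/(1+73/2427) = 2427/2500 ≈ 0.970800
step 2 [2y] zero: DF = P = 4683/5000 ≈ 0.936600
step 3 [3y] zero: DF = P = 8993/10000 ≈ 0.899300
step 4 [4y] swap r/1=1276/36791: DF=(1 − 1276/36791·(0.970800+0.936600+0.899300))/(1+1276/36791) = 2181/2500 ≈ 0.872400
step 5 [5y] bond c/1=3/200: DF=(1790807/2000000 − 3/200·(0.970800+0.936600+0.899300+0.872400))/(1+3/200) = 4139/5000 ≈ 0.827800
step 6 [6y] zero: DF = P = 63/80 ≈ 0.787500
step 7 [7y] swap r/1=1241/30231: DF=(1 − 1241/30231·(0.970800+0.936600+0.899300+0.872400+0.827800+0.787500))/(1+1241/30231) = 3759/5000 ≈ 0.751800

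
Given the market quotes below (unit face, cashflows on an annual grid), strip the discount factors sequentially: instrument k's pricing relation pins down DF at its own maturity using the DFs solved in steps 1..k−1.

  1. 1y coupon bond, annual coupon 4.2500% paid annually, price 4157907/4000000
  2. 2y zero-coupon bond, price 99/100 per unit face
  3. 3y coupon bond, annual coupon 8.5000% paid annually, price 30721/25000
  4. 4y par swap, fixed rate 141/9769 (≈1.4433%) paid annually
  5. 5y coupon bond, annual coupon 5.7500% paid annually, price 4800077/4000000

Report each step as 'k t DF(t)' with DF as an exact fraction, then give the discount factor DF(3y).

step 1 [1y] bond c/1=17/400: DF=(4157907/4000000 − 17/400·(0))/(1+17/400) = 9971/10000 ≈ 0.997100
step 2 [2y] zero: DF = P = 99/100 ≈ 0.990000
step 3 [3y] bond c/1=17/200: DF=(30721/25000 − 17/200·(0.997100+0.990000))/(1+17/200) = 9769/10000 ≈ 0.976900
step 4 [4y] swap r/1=141/9769: DF=(1 − 141/9769·(0.997100+0.990000+0.976900))/(1+141/9769) = 2359/2500 ≈ 0.943600
step 5 [5y] bond c/1=23/400: DF=(4800077/4000000 − 23/400·(0.997100+0.990000+0.976900+0.943600))/(1+23/400) = 9223/10000 ≈ 0.922300

1 1 9971/10000
2 2 99/100
3 3 9769/10000
4 4 2359/2500
5 5 9223/10000
DF(3y) = 9769/10000 ≈ 0.976900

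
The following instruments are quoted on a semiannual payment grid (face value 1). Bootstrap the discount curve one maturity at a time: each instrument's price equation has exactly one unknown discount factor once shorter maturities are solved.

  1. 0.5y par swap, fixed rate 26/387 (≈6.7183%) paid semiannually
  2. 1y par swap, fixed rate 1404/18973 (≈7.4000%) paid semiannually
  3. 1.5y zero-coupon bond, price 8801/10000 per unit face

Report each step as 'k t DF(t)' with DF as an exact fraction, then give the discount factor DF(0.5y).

1 1/2 387/400
2 1 4649/5000
3 3/2 8801/10000
DF(0.5y) = 387/400 ≈ 0.967500

step 1 [0.5y] swap r/2=13/387: DF=(1 − 13/387·(0))/(1+13/387) = 387/400 ≈ 0.967500
step 2 [1y] swap r/2=702/18973: DF=(1 − 702/18973·(0.967500))/(1+702/18973) = 4649/5000 ≈ 0.929800
step 3 [1.5y] zero: DF = P = 8801/10000 ≈ 0.880100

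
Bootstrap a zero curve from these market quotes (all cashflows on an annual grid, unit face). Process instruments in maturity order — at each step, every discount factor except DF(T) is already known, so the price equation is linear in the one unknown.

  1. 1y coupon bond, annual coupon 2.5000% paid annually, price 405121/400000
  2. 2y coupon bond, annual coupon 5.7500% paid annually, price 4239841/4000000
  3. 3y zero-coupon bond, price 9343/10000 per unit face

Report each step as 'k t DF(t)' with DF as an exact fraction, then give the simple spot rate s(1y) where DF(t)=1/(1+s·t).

1 1 9881/10000
2 2 4743/5000
3 3 9343/10000
s(1y) = (1/(9881/10000) − 1)/(1) = 119/9881 ≈ 1.2043%

step 1 [1y] bond c/1=1/40: DF=(405121/400000 − 1/40·(0))/(1+1/40) = 9881/10000 ≈ 0.988100
step 2 [2y] bond c/1=23/400: DF=(4239841/4000000 − 23/400·(0.988100))/(1+23/400) = 4743/5000 ≈ 0.948600
step 3 [3y] zero: DF = P = 9343/10000 ≈ 0.934300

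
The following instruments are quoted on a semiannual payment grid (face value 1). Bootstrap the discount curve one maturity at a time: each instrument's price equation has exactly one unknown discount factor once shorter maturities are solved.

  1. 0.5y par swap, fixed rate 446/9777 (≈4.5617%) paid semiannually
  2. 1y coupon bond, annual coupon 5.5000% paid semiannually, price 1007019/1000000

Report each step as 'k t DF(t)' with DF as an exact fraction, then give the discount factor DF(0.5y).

step 1 [0.5y] swap r/2=223/9777: DF=(1 − 223/9777·(0))/(1+223/9777) = 9777/10000 ≈ 0.977700
step 2 [1y] bond c/2=11/400: DF=(1007019/1000000 − 11/400·(0.977700))/(1+11/400) = 9539/10000 ≈ 0.953900

1 1/2 9777/10000
2 1 9539/10000
DF(0.5y) = 9777/10000 ≈ 0.977700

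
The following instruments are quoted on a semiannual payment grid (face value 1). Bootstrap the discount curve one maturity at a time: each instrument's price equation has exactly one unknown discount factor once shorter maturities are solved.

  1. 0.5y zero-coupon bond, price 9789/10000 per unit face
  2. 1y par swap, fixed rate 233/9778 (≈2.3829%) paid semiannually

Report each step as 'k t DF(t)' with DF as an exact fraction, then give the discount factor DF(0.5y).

step 1 [0.5y] zero: DF = P = 9789/10000 ≈ 0.978900
step 2 [1y] swap r/2=233/19556: DF=(1 − 233/19556·(0.978900))/(1+233/19556) = 9767/10000 ≈ 0.976700

1 1/2 9789/10000
2 1 9767/10000
DF(0.5y) = 9789/10000 ≈ 0.978900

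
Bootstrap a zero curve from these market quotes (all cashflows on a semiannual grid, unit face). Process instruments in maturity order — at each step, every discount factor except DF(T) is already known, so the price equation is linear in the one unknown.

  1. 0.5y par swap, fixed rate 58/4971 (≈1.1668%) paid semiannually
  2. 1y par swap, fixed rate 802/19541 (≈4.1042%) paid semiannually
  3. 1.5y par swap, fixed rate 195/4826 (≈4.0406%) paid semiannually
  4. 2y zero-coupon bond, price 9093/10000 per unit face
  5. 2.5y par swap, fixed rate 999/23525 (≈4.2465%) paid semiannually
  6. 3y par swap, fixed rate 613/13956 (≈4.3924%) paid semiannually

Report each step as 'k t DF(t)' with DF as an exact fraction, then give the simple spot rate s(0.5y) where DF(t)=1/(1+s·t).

step 1 [0.5y] swap r/2=29/4971: DF=(1 − 29/4971·(0))/(1+29/4971) = 4971/5000 ≈ 0.994200
step 2 [1y] swap r/2=401/19541: DF=(1 − 401/19541·(0.994200))/(1+401/19541) = 9599/10000 ≈ 0.959900
step 3 [1.5y] swap r/2=195/9652: DF=(1 − 195/9652·(0.994200+0.959900))/(1+195/9652) = 1883/2000 ≈ 0.941500
step 4 [2y] zero: DF = P = 9093/10000 ≈ 0.909300
step 5 [2.5y] swap r/2=999/47050: DF=(1 − 999/47050·(0.994200+0.959900+0.941500+0.909300))/(1+999/47050) = 9001/10000 ≈ 0.900100
step 6 [3y] swap r/2=613/27912: DF=(1 − 613/27912·(0.994200+0.959900+0.941500+0.909300+0.900100))/(1+613/27912) = 4387/5000 ≈ 0.877400

1 1/2 4971/5000
2 1 9599/10000
3 3/2 1883/2000
4 2 9093/10000
5 5/2 9001/10000
6 3 4387/5000
s(0.5y) = (1/(4971/5000) − 1)/(1/2) = 58/4971 ≈ 1.1668%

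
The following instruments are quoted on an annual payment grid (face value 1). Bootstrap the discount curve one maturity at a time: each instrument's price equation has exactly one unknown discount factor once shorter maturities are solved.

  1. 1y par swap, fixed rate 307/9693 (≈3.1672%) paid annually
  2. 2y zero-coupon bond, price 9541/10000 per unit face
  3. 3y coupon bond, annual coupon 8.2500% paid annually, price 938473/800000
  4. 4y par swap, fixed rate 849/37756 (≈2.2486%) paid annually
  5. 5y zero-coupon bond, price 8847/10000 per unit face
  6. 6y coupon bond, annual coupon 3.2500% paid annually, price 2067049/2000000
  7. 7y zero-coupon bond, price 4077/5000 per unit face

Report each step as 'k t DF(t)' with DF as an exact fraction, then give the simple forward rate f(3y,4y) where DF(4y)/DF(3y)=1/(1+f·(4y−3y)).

1 1 9693/10000
2 2 9541/10000
3 3 9371/10000
4 4 9151/10000
5 5 8847/10000
6 6 8543/10000
7 7 4077/5000
f(3y,4y) = ((9371/10000)/(9151/10000) − 1)/(1) = 220/9151 ≈ 2.4041%

step 1 [1y] swap r/1=307/9693: DF=(1 − 307/9693·(0))/(1+307/9693) = 9693/10000 ≈ 0.969300
step 2 [2y] zero: DF = P = 9541/10000 ≈ 0.954100
step 3 [3y] bond c/1=33/400: DF=(938473/800000 − 33/400·(0.969300+0.954100))/(1+33/400) = 9371/10000 ≈ 0.937100
step 4 [4y] swap r/1=849/37756: DF=(1 − 849/37756·(0.969300+0.954100+0.937100))/(1+849/37756) = 9151/10000 ≈ 0.915100
step 5 [5y] zero: DF = P = 8847/10000 ≈ 0.884700
step 6 [6y] bond c/1=13/400: DF=(2067049/2000000 − 13/400·(0.969300+0.954100+0.937100+0.915100+0.884700))/(1+13/400) = 8543/10000 ≈ 0.854300
step 7 [7y] zero: DF = P = 4077/5000 ≈ 0.815400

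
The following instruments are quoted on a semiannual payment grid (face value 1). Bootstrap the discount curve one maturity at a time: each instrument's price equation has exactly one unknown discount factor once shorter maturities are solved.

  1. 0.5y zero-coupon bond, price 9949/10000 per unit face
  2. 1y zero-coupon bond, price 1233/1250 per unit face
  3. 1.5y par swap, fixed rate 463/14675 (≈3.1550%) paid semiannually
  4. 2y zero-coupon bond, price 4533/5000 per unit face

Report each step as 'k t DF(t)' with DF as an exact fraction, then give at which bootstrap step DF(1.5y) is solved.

1 1/2 9949/10000
2 1 1233/1250
3 3/2 9537/10000
4 2 4533/5000
DF(1.5y) is solved at step 3

step 1 [0.5y] zero: DF = P = 9949/10000 ≈ 0.994900
step 2 [1y] zero: DF = P = 1233/1250 ≈ 0.986400
step 3 [1.5y] swap r/2=463/29350: DF=(1 − 463/29350·(0.994900+0.986400))/(1+463/29350) = 9537/10000 ≈ 0.953700
step 4 [2y] zero: DF = P = 4533/5000 ≈ 0.906600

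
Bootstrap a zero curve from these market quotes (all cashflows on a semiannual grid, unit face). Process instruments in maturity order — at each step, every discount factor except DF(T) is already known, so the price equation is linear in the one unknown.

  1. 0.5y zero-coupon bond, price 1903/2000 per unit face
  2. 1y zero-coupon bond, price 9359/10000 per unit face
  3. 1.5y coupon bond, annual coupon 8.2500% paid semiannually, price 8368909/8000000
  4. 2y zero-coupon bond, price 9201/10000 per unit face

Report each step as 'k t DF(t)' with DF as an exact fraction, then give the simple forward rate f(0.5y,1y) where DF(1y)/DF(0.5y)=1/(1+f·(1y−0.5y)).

1 1/2 1903/2000
2 1 9359/10000
3 3/2 9299/10000
4 2 9201/10000
f(0.5y,1y) = ((1903/2000)/(9359/10000) − 1)/(1/2) = 312/9359 ≈ 3.3337%

step 1 [0.5y] zero: DF = P = 1903/2000 ≈ 0.951500
step 2 [1y] zero: DF = P = 9359/10000 ≈ 0.935900
step 3 [1.5y] bond c/2=33/800: DF=(8368909/8000000 − 33/800·(0.951500+0.935900))/(1+33/800) = 9299/10000 ≈ 0.929900
step 4 [2y] zero: DF = P = 9201/10000 ≈ 0.920100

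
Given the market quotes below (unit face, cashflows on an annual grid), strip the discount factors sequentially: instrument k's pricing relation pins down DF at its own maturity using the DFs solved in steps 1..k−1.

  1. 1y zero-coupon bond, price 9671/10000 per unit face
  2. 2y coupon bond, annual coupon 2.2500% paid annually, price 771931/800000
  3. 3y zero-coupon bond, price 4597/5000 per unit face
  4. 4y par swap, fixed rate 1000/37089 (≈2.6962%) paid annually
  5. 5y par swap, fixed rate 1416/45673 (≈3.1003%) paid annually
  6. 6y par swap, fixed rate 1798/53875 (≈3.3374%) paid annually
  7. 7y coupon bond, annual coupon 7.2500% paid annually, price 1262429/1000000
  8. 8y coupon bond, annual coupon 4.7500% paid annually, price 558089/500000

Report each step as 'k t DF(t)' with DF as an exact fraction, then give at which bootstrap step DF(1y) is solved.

step 1 [1y] zero: DF = P = 9671/10000 ≈ 0.967100
step 2 [2y] bond c/1=9/400: DF=(771931/800000 − 9/400·(0.967100))/(1+9/400) = 1153/1250 ≈ 0.922400
step 3 [3y] zero: DF = P = 4597/5000 ≈ 0.919400
step 4 [4y] swap r/1=1000/37089: DF=(1 − 1000/37089·(0.967100+0.922400+0.919400))/(1+1000/37089) = 9/10 ≈ 0.900000
step 5 [5y] swap r/1=1416/45673: DF=(1 − 1416/45673·(0.967100+0.922400+0.919400+0.900000))/(1+1416/45673) = 1073/1250 ≈ 0.858400
step 6 [6y] swap r/1=1798/53875: DF=(1 − 1798/53875·(0.967100+0.922400+0.919400+0.900000+0.858400))/(1+1798/53875) = 4101/5000 ≈ 0.820200
step 7 [7y] bond c/1=29/400: DF=(1262429/1000000 − 29/400·(0.967100+0.922400+0.919400+0.900000+0.858400+0.820200))/(1+29/400) = 8129/10000 ≈ 0.812900
step 8 [8y] bond c/1=19/400: DF=(558089/500000 − 19/400·(0.967100+0.922400+0.919400+0.900000+0.858400+0.820200+0.812900))/(1+19/400) = 1961/2500 ≈ 0.784400

1 1 9671/10000
2 2 1153/1250
3 3 4597/5000
4 4 9/10
5 5 1073/1250
6 6 4101/5000
7 7 8129/10000
8 8 1961/2500
DF(1y) is solved at step 1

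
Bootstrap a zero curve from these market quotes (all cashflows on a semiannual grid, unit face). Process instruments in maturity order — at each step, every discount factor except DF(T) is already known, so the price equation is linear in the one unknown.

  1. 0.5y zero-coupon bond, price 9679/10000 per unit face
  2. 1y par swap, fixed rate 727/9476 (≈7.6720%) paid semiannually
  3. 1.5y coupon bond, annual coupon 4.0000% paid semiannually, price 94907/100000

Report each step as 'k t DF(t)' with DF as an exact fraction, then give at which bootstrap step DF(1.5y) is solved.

1 1/2 9679/10000
2 1 9273/10000
3 3/2 8933/10000
DF(1.5y) is solved at step 3

step 1 [0.5y] zero: DF = P = 9679/10000 ≈ 0.967900
step 2 [1y] swap r/2=727/18952: DF=(1 − 727/18952·(0.967900))/(1+727/18952) = 9273/10000 ≈ 0.927300
step 3 [1.5y] bond c/2=1/50: DF=(94907/100000 − 1/50·(0.967900+0.927300))/(1+1/50) = 8933/10000 ≈ 0.893300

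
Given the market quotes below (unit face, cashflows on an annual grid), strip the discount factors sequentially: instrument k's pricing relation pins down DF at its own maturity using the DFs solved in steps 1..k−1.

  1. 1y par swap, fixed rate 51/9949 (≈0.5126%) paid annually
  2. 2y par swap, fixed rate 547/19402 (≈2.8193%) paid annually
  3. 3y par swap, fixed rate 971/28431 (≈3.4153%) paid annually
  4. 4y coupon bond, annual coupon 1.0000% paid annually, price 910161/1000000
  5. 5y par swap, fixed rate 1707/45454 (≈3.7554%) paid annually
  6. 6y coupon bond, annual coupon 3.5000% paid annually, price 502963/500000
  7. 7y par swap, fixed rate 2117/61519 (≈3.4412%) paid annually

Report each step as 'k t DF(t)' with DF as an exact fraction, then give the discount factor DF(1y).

step 1 [1y] swap r/1=51/9949: DF=(1 − 51/9949·(0))/(1+51/9949) = 9949/10000 ≈ 0.994900
step 2 [2y] swap r/1=547/19402: DF=(1 − 547/19402·(0.994900))/(1+547/19402) = 9453/10000 ≈ 0.945300
step 3 [3y] swap r/1=971/28431: DF=(1 − 971/28431·(0.994900+0.945300))/(1+971/28431) = 9029/10000 ≈ 0.902900
step 4 [4y] bond c/1=1/100: DF=(910161/1000000 − 1/100·(0.994900+0.945300+0.902900))/(1+1/100) = 873/1000 ≈ 0.873000
step 5 [5y] swap r/1=1707/45454: DF=(1 − 1707/45454·(0.994900+0.945300+0.902900+0.873000))/(1+1707/45454) = 8293/10000 ≈ 0.829300
step 6 [6y] bond c/1=7/200: DF=(502963/500000 − 7/200·(0.994900+0.945300+0.902900+0.873000+0.829300))/(1+7/200) = 4091/5000 ≈ 0.818200
step 7 [7y] swap r/1=2117/61519: DF=(1 − 2117/61519·(0.994900+0.945300+0.902900+0.873000+0.829300+0.818200))/(1+2117/61519) = 7883/10000 ≈ 0.788300

1 1 9949/10000
2 2 9453/10000
3 3 9029/10000
4 4 873/1000
5 5 8293/10000
6 6 4091/5000
7 7 7883/10000
DF(1y) = 9949/10000 ≈ 0.994900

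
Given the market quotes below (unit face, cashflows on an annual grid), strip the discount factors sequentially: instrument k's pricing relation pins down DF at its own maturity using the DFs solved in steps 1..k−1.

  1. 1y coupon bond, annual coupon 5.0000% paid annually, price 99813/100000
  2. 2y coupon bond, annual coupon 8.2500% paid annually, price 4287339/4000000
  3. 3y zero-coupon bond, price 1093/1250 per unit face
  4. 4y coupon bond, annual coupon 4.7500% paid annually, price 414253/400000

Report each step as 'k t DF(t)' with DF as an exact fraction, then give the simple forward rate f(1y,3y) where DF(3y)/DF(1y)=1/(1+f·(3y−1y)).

1 1 4753/5000
2 2 9177/10000
3 3 1093/1250
4 4 8643/10000
f(1y,3y) = ((4753/5000)/(1093/1250) − 1)/(2) = 381/8744 ≈ 4.3573%

step 1 [1y] bond c/1=1/20: DF=(99813/100000 − 1/20·(0))/(1+1/20) = 4753/5000 ≈ 0.950600
step 2 [2y] bond c/1=33/400: DF=(4287339/4000000 − 33/400·(0.950600))/(1+33/400) = 9177/10000 ≈ 0.917700
step 3 [3y] zero: DF = P = 1093/1250 ≈ 0.874400
step 4 [4y] bond c/1=19/400: DF=(414253/400000 − 19/400·(0.950600+0.917700+0.874400))/(1+19/400) = 8643/10000 ≈ 0.864300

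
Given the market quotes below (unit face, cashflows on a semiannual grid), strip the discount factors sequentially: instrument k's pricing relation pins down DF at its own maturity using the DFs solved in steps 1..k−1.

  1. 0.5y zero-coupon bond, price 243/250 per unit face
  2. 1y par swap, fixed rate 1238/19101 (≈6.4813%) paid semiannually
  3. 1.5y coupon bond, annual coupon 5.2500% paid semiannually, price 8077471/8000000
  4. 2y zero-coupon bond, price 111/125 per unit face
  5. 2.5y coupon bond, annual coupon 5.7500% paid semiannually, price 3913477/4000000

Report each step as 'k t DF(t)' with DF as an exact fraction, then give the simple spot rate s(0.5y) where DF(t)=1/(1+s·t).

1 1/2 243/250
2 1 9381/10000
3 3/2 187/200
4 2 111/125
5 5/2 8467/10000
s(0.5y) = (1/(243/250) − 1)/(1/2) = 14/243 ≈ 5.7613%

step 1 [0.5y] zero: DF = P = 243/250 ≈ 0.972000
step 2 [1y] swap r/2=619/19101: DF=(1 − 619/19101·(0.972000))/(1+619/19101) = 9381/10000 ≈ 0.938100
step 3 [1.5y] bond c/2=21/800: DF=(8077471/8000000 − 21/800·(0.972000+0.938100))/(1+21/800) = 187/200 ≈ 0.935000
step 4 [2y] zero: DF = P = 111/125 ≈ 0.888000
step 5 [2.5y] bond c/2=23/800: DF=(3913477/4000000 − 23/800·(0.972000+0.938100+0.935000+0.888000))/(1+23/800) = 8467/10000 ≈ 0.846700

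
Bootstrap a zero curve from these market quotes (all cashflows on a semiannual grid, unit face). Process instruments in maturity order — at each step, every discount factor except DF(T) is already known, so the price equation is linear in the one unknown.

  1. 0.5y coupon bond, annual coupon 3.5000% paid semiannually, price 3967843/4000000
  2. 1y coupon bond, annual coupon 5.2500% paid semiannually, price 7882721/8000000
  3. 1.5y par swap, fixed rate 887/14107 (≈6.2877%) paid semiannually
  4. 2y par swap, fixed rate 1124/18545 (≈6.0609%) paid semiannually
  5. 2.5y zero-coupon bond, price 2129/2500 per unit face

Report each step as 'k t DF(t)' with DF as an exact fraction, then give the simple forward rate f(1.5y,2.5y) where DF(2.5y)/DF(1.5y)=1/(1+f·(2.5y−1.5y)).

1 1/2 9749/10000
2 1 1169/1250
3 3/2 9113/10000
4 2 2219/2500
5 5/2 2129/2500
f(1.5y,2.5y) = ((9113/10000)/(2129/2500) − 1)/(1) = 597/8516 ≈ 7.0103%

step 1 [0.5y] bond c/2=7/400: DF=(3967843/4000000 − 7/400·(0))/(1+7/400) = 9749/10000 ≈ 0.974900
step 2 [1y] bond c/2=21/800: DF=(7882721/8000000 − 21/800·(0.974900))/(1+21/800) = 1169/1250 ≈ 0.935200
step 3 [1.5y] swap r/2=887/28214: DF=(1 − 887/28214·(0.974900+0.935200))/(1+887/28214) = 9113/10000 ≈ 0.911300
step 4 [2y] swap r/2=562/18545: DF=(1 − 562/18545·(0.974900+0.935200+0.911300))/(1+562/18545) = 2219/2500 ≈ 0.887600
step 5 [2.5y] zero: DF = P = 2129/2500 ≈ 0.851600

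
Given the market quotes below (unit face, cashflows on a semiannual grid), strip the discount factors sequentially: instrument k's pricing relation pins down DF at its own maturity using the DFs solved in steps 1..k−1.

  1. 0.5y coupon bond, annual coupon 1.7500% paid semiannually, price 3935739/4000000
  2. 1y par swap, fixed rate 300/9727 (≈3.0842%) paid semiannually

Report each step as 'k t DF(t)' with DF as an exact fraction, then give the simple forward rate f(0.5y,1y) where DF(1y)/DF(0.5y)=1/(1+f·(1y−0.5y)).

step 1 [0.5y] bond c/2=7/800: DF=(3935739/4000000 − 7/800·(0))/(1+7/800) = 4877/5000 ≈ 0.975400
step 2 [1y] swap r/2=150/9727: DF=(1 − 150/9727·(0.975400))/(1+150/9727) = 97/100 ≈ 0.970000

1 1/2 4877/5000
2 1 97/100
f(0.5y,1y) = ((4877/5000)/(97/100) − 1)/(1/2) = 27/2425 ≈ 1.1134%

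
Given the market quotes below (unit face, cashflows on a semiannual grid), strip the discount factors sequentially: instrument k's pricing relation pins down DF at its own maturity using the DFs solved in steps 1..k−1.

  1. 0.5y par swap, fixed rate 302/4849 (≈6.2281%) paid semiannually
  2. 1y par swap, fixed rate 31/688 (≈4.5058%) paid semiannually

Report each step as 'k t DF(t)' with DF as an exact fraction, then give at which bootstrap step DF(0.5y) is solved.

step 1 [0.5y] swap r/2=151/4849: DF=(1 − 151/4849·(0))/(1+151/4849) = 4849/5000 ≈ 0.969800
step 2 [1y] swap r/2=31/1376: DF=(1 − 31/1376·(0.969800))/(1+31/1376) = 4783/5000 ≈ 0.956600

1 1/2 4849/5000
2 1 4783/5000
DF(0.5y) is solved at step 1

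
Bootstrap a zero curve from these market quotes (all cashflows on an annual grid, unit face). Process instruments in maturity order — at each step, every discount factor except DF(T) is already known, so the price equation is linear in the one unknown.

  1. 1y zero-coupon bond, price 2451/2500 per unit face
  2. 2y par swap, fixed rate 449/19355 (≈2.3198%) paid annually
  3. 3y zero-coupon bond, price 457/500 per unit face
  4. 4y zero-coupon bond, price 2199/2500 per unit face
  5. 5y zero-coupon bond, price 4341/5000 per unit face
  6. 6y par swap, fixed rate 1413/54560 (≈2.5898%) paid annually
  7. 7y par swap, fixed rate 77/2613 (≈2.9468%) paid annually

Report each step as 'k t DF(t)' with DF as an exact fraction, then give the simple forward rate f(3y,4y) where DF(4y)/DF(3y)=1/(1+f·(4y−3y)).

1 1 2451/2500
2 2 9551/10000
3 3 457/500
4 4 2199/2500
5 5 4341/5000
6 6 8587/10000
7 7 1019/1250
f(3y,4y) = ((457/500)/(2199/2500) − 1)/(1) = 86/2199 ≈ 3.9109%

step 1 [1y] zero: DF = P = 2451/2500 ≈ 0.980400
step 2 [2y] swap r/1=449/19355: DF=(1 − 449/19355·(0.980400))/(1+449/19355) = 9551/10000 ≈ 0.955100
step 3 [3y] zero: DF = P = 457/500 ≈ 0.914000
step 4 [4y] zero: DF = P = 2199/2500 ≈ 0.879600
step 5 [5y] zero: DF = P = 4341/5000 ≈ 0.868200
step 6 [6y] swap r/1=1413/54560: DF=(1 − 1413/54560·(0.980400+0.955100+0.914000+0.879600+0.868200))/(1+1413/54560) = 8587/10000 ≈ 0.858700
step 7 [7y] swap r/1=77/2613: DF=(1 − 77/2613·(0.980400+0.955100+0.914000+0.879600+0.868200+0.858700))/(1+77/2613) = 1019/1250 ≈ 0.815200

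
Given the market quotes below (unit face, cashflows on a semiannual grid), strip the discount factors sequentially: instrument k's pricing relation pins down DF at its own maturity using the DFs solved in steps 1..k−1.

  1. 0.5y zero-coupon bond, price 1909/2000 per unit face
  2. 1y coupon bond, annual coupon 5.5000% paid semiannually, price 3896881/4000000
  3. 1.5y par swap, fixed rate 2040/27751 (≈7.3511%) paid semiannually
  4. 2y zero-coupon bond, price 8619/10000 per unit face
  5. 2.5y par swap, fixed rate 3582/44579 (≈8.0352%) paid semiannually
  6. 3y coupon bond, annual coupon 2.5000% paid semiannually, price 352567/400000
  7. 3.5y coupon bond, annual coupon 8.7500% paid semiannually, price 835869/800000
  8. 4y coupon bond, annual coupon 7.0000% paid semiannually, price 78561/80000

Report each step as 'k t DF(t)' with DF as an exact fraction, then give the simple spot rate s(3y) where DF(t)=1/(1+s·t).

1 1/2 1909/2000
2 1 4613/5000
3 3/2 449/500
4 2 8619/10000
5 5/2 8209/10000
6 3 1631/2000
7 7/2 39/50
8 4 7441/10000
s(3y) = (1/(1631/2000) − 1)/(3) = 123/1631 ≈ 7.5414%

step 1 [0.5y] zero: DF = P = 1909/2000 ≈ 0.954500
step 2 [1y] bond c/2=11/400: DF=(3896881/4000000 − 11/400·(0.954500))/(1+11/400) = 4613/5000 ≈ 0.922600
step 3 [1.5y] swap r/2=1020/27751: DF=(1 − 1020/27751·(0.954500+0.922600))/(1+1020/27751) = 449/500 ≈ 0.898000
step 4 [2y] zero: DF = P = 8619/10000 ≈ 0.861900
step 5 [2.5y] swap r/2=1791/44579: DF=(1 − 1791/44579·(0.954500+0.922600+0.898000+0.861900))/(1+1791/44579) = 8209/10000 ≈ 0.820900
step 6 [3y] bond c/2=1/80: DF=(352567/400000 − 1/80·(0.954500+0.922600+0.898000+0.861900+0.820900))/(1+1/80) = 1631/2000 ≈ 0.815500
step 7 [3.5y] bond c/2=7/160: DF=(835869/800000 − 7/160·(0.954500+0.922600+0.898000+0.861900+0.820900+0.815500))/(1+7/160) = 39/50 ≈ 0.780000
step 8 [4y] bond c/2=7/200: DF=(78561/80000 − 7/200·(0.954500+0.922600+0.898000+0.861900+0.820900+0.815500+0.780000))/(1+7/200) = 7441/10000 ≈ 0.744100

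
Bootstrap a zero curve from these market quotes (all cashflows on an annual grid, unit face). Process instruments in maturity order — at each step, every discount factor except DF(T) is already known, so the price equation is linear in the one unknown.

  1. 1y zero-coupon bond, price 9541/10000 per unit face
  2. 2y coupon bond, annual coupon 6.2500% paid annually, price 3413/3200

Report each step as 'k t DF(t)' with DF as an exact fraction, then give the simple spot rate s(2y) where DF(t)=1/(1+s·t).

step 1 [1y] zero: DF = P = 9541/10000 ≈ 0.954100
step 2 [2y] bond c/1=1/16: DF=(3413/3200 − 1/16·(0.954100))/(1+1/16) = 9477/10000 ≈ 0.947700

1 1 9541/10000
2 2 9477/10000
s(2y) = (1/(9477/10000) − 1)/(2) = 523/18954 ≈ 2.7593%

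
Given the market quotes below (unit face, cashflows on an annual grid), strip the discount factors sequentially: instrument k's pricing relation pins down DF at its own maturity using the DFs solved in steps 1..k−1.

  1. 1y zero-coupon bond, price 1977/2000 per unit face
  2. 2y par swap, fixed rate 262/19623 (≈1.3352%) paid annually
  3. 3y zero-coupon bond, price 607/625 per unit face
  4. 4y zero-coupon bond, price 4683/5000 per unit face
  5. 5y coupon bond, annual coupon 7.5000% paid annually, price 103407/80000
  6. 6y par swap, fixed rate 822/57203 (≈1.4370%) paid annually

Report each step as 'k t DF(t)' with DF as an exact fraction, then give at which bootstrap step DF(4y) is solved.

1 1 1977/2000
2 2 4869/5000
3 3 607/625
4 4 4683/5000
5 5 2331/2500
6 6 4589/5000
DF(4y) is solved at step 4

step 1 [1y] zero: DF = P = 1977/2000 ≈ 0.988500
step 2 [2y] swap r/1=262/19623: DF=(1 − 262/19623·(0.988500))/(1+262/19623) = 4869/5000 ≈ 0.973800
step 3 [3y] zero: DF = P = 607/625 ≈ 0.971200
step 4 [4y] zero: DF = P = 4683/5000 ≈ 0.936600
step 5 [5y] bond c/1=3/40: DF=(103407/80000 − 3/40·(0.988500+0.973800+0.971200+0.936600))/(1+3/40) = 2331/2500 ≈ 0.932400
step 6 [6y] swap r/1=822/57203: DF=(1 − 822/57203·(0.988500+0.973800+0.971200+0.936600+0.932400))/(1+822/57203) = 4589/5000 ≈ 0.917800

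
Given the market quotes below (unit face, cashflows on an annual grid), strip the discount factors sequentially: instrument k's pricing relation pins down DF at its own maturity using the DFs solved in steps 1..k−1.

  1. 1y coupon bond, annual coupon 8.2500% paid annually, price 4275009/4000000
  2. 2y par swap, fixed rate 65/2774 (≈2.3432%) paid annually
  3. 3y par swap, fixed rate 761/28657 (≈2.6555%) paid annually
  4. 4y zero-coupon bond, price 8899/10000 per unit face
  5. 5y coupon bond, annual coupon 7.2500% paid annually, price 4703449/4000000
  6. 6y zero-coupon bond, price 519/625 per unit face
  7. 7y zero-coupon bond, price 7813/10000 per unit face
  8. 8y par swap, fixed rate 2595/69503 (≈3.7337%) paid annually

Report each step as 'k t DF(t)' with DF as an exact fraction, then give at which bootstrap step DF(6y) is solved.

1 1 9873/10000
2 2 1909/2000
3 3 9239/10000
4 4 8899/10000
5 5 337/400
6 6 519/625
7 7 7813/10000
8 8 1481/2000
DF(6y) is solved at step 6

step 1 [1y] bond c/1=33/400: DF=(4275009/4000000 − 33/400·(0))/(1+33/400) = 9873/10000 ≈ 0.987300
step 2 [2y] swap r/1=65/2774: DF=(1 − 65/2774·(0.987300))/(1+65/2774) = 1909/2000 ≈ 0.954500
step 3 [3y] swap r/1=761/28657: DF=(1 − 761/28657·(0.987300+0.954500))/(1+761/28657) = 9239/10000 ≈ 0.923900
step 4 [4y] zero: DF = P = 8899/10000 ≈ 0.889900
step 5 [5y] bond c/1=29/400: DF=(4703449/4000000 − 29/400·(0.987300+0.954500+0.923900+0.889900))/(1+29/400) = 337/400 ≈ 0.842500
step 6 [6y] zero: DF = P = 519/625 ≈ 0.830400
step 7 [7y] zero: DF = P = 7813/10000 ≈ 0.781300
step 8 [8y] swap r/1=2595/69503: DF=(1 − 2595/69503·(0.987300+0.954500+0.923900+0.889900+0.842500+0.830400+0.781300))/(1+2595/69503) = 1481/2000 ≈ 0.740500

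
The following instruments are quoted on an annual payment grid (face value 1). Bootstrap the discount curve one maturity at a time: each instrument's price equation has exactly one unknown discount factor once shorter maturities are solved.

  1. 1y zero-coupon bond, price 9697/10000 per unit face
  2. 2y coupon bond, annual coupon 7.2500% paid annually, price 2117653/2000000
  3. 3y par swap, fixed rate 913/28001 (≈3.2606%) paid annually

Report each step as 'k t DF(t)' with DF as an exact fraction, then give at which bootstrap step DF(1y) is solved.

step 1 [1y] zero: DF = P = 9697/10000 ≈ 0.969700
step 2 [2y] bond c/1=29/400: DF=(2117653/2000000 − 29/400·(0.969700))/(1+29/400) = 9217/10000 ≈ 0.921700
step 3 [3y] swap r/1=913/28001: DF=(1 − 913/28001·(0.969700+0.921700))/(1+913/28001) = 9087/10000 ≈ 0.908700

1 1 9697/10000
2 2 9217/10000
3 3 9087/10000
DF(1y) is solved at step 1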